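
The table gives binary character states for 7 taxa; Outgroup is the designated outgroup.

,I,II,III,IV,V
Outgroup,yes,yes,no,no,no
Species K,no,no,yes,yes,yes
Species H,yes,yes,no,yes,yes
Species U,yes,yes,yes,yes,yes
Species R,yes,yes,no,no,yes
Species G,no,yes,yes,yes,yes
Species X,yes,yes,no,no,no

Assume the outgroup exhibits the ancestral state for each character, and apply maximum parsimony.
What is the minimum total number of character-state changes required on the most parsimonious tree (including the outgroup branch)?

Character polarity is set by the outgroup: the derived state is whichever differs from the outgroup's state, so for I, II the derived state is 'no', and for the remaining characters it is 'yes'.
I: derived state 'no' in Species G and Species K only — synapomorphy for {Species G, Species K}.
II: derived state 'no' in Species K only — an autapomorphy, so it tells us nothing about relationships among taxa.
III (derived state 'yes') is shared by Species G, Species K, and Species U — a synapomorphy uniting that clade.
IV (derived state 'yes') is shared by Species G, Species H, Species K, and Species U — a synapomorphy uniting that clade.
Only Species G, Species H, Species K, Species R, and Species U show the derived state 'yes' for V, supporting them as a clade.
Most parsimonious ingroup topology: (((((Species K,Species G),Species U),Species H),Species R),Species X).
Changes per character on this tree: I: 1; II: 1; III: 1; IV: 1; V: 1.
Total = 5.

5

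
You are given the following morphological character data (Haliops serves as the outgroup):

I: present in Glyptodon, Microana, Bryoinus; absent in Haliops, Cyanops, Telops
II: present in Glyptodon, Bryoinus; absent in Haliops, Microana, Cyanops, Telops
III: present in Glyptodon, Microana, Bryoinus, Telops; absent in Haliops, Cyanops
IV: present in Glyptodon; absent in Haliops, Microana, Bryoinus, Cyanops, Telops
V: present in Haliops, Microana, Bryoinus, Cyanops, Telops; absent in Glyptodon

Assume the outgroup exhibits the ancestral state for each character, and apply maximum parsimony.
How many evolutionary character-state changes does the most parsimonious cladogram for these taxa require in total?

Character polarity is set by the outgroup: the derived state is whichever differs from the outgroup's state, so for V the derived state is 'absent', and for the remaining characters it is 'present'.
Only Bryoinus, Glyptodon, and Microana show the derived state 'present' for I, supporting them as a clade.
Only Bryoinus and Glyptodon show the derived state 'present' for II, supporting them as a clade.
III (derived state 'present') is shared by Bryoinus, Glyptodon, Microana, and Telops — a synapomorphy uniting that clade.
IV: derived state 'present' in Glyptodon only — an autapomorphy, so it tells us nothing about relationships among taxa.
V (derived state 'absent') is unique to Glyptodon (autapomorphy; uninformative for grouping).
Most parsimonious ingroup topology: ((((Glyptodon,Bryoinus),Microana),Telops),Cyanops).
Changes per character on this tree: I: 1; II: 1; III: 1; IV: 1; V: 1.
Total = 5.

5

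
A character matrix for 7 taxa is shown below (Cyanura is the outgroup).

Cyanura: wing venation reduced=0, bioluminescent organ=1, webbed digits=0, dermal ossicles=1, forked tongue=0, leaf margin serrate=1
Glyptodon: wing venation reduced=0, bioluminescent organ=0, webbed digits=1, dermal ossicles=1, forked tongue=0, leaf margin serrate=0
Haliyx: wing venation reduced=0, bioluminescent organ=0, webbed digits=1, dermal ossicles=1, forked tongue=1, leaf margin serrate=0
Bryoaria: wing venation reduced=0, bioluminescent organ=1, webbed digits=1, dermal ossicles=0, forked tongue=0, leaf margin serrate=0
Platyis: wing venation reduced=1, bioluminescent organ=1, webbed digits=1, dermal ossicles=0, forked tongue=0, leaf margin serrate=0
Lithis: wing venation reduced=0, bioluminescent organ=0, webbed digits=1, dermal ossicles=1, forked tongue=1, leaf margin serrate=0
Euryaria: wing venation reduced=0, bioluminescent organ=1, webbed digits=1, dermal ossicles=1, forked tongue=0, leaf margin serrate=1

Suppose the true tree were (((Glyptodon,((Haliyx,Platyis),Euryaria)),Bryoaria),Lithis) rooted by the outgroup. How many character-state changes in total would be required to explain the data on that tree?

11

Map each character onto (((Glyptodon,((Haliyx,Platyis),Euryaria)),Bryoaria),Lithis) (rooted by Cyanura) and count the minimum state changes it requires (Fitch parsimony):
wing venation reduced: 1; bioluminescent organ: 3; webbed digits: 1; dermal ossicles: 2; forked tongue: 2; leaf margin serrate: 2.
Total tree length = 11.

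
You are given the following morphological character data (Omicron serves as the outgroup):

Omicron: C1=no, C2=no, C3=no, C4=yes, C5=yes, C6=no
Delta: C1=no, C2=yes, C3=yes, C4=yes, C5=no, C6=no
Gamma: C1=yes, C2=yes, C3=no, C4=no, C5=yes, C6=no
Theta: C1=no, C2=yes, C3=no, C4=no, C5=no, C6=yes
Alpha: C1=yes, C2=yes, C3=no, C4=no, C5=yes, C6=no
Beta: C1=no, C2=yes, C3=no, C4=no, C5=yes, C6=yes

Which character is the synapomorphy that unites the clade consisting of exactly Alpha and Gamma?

C1

Character polarity is set by the outgroup: the derived state is whichever differs from the outgroup's state, so for C4, C5 the derived state is 'no', and for the remaining characters it is 'yes'.
C1: derived state 'yes' in Alpha and Gamma only — synapomorphy for {Alpha, Gamma}.
C2 (derived state 'yes') is shared by all ingroup taxa — unites the whole ingroup.
C3 (derived state 'yes') is unique to Delta (autapomorphy; uninformative for grouping).
C4: derived state 'no' in Alpha, Beta, Gamma, and Theta only — synapomorphy for {Alpha, Beta, Gamma, Theta}.
C5 groups Delta and Theta, which is incompatible with the clades supported by the remaining characters; treating it as convergent (homoplasy) costs fewer steps than any alternative tree.
Only Beta and Theta show the derived state 'yes' for C6, supporting them as a clade.
Most parsimonious ingroup topology: (Delta,((Gamma,Alpha),(Theta,Beta))).
The clade {Alpha, Gamma} is supported by C1: its derived state 'yes' occurs in exactly those taxa and in no other taxon (including the outgroup).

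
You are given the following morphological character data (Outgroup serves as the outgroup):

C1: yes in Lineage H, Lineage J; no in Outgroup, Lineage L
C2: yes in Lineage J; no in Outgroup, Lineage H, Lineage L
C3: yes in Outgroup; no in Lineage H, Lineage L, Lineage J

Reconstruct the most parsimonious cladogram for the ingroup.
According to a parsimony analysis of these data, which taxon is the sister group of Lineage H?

Character polarity is set by the outgroup: the derived state is whichever differs from the outgroup's state, so for C3 the derived state is 'no', and for the remaining characters it is 'yes'.
C1 (derived state 'yes') is shared by Lineage H and Lineage J — a synapomorphy uniting that clade.
C2 (derived state 'yes') is unique to Lineage J (autapomorphy; uninformative for grouping).
All ingroup taxa share the derived state 'no' for C3; it defines the ingroup but does not resolve relationships within it.
Most parsimonious ingroup topology: ((Lineage H,Lineage J),Lineage L).
Lineage H and Lineage J form a cherry on this tree, so they are sister taxa.

Lineage J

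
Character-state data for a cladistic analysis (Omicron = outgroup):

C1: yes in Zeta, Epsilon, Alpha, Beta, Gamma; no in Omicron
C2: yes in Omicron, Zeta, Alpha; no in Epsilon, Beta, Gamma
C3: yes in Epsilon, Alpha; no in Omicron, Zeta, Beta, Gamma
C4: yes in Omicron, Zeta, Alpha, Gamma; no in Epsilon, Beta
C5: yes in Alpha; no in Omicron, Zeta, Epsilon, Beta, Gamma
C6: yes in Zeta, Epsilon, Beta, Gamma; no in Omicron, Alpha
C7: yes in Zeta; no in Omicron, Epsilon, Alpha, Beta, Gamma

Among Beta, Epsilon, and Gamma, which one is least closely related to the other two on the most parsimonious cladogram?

Character polarity is set by the outgroup: the derived state is whichever differs from the outgroup's state, so for C2, C4 the derived state is 'no', and for the remaining characters it is 'yes'.
C1 (derived state 'yes') is shared by all ingroup taxa — unites the whole ingroup.
C2 (derived state 'no') is shared by Beta, Epsilon, and Gamma — a synapomorphy uniting that clade.
C3 groups Alpha and Epsilon, which is incompatible with the clades supported by the remaining characters; treating it as convergent (homoplasy) costs fewer steps than any alternative tree.
Only Beta and Epsilon show the derived state 'no' for C4, supporting them as a clade.
C5: derived state 'yes' in Alpha only — an autapomorphy, so it tells us nothing about relationships among taxa.
C6 (derived state 'yes') is shared by Beta, Epsilon, Gamma, and Zeta — a synapomorphy uniting that clade.
C7: derived state 'yes' in Zeta only — an autapomorphy, so it tells us nothing about relationships among taxa.
Most parsimonious ingroup topology: ((Zeta,((Epsilon,Beta),Gamma)),Alpha).
Beta and Epsilon share a more recent common ancestor with each other than either does with Gamma, so Gamma is the least closely related of the three.

Gamma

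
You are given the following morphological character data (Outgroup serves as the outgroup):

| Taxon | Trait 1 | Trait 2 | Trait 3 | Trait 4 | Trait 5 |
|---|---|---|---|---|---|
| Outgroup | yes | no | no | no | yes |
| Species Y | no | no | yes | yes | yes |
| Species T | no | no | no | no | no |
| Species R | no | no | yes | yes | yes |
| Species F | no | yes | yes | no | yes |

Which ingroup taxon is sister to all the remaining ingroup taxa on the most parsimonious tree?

Species T

Character polarity is set by the outgroup: the derived state is whichever differs from the outgroup's state, so for Trait 1, Trait 5 the derived state is 'no', and for the remaining characters it is 'yes'.
Trait 1 (derived state 'no') is shared by all ingroup taxa — unites the whole ingroup.
Trait 2: derived state 'yes' in Species F only — an autapomorphy, so it tells us nothing about relationships among taxa.
Trait 3 (derived state 'yes') is shared by Species F, Species R, and Species Y — a synapomorphy uniting that clade.
Trait 4 (derived state 'yes') is shared by Species R and Species Y — a synapomorphy uniting that clade.
Trait 5: derived state 'no' in Species T only — an autapomorphy, so it tells us nothing about relationships among taxa.
Most parsimonious ingroup topology: (((Species R,Species Y),Species F),Species T).
Species T is sister to the clade containing all other ingroup taxa, so it is the earliest-diverging (most basal) ingroup lineage.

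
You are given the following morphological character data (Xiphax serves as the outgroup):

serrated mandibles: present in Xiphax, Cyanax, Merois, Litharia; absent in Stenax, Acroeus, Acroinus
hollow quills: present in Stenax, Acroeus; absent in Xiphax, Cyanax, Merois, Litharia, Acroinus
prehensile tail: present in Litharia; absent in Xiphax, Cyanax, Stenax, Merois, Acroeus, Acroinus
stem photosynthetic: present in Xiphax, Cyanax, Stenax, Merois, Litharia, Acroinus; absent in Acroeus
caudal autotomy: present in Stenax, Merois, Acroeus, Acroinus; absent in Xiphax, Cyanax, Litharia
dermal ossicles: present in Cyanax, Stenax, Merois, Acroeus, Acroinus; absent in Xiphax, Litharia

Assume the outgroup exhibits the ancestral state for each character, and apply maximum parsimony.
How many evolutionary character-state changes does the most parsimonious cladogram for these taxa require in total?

6

Character polarity is set by the outgroup: the derived state is whichever differs from the outgroup's state, so for serrated mandibles, stem photosynthetic the derived state is 'absent', and for the remaining characters it is 'present'.
serrated mandibles: derived state 'absent' in Acroeus, Acroinus, and Stenax only — synapomorphy for {Acroeus, Acroinus, Stenax}.
hollow quills: derived state 'present' in Acroeus and Stenax only — synapomorphy for {Acroeus, Stenax}.
prehensile tail (derived state 'present') is unique to Litharia (autapomorphy; uninformative for grouping).
stem photosynthetic: derived state 'absent' in Acroeus only — an autapomorphy, so it tells us nothing about relationships among taxa.
Only Acroeus, Acroinus, Merois, and Stenax show the derived state 'present' for caudal autotomy, supporting them as a clade.
Only Acroeus, Acroinus, Cyanax, Merois, and Stenax show the derived state 'present' for dermal ossicles, supporting them as a clade.
Most parsimonious ingroup topology: ((Cyanax,(((Stenax,Acroeus),Acroinus),Merois)),Litharia).
Changes per character on this tree: serrated mandibles: 1; hollow quills: 1; prehensile tail: 1; stem photosynthetic: 1; caudal autotomy: 1; dermal ossicles: 1.
Total = 6.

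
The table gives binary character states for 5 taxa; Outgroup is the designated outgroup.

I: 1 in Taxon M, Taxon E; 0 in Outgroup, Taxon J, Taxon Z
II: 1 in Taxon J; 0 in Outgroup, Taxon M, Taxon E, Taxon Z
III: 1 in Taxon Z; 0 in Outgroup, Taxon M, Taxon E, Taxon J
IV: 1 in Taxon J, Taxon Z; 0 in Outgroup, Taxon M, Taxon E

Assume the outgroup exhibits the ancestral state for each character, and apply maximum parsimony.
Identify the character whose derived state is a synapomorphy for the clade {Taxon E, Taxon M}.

I

The outgroup has state '0' for every character, so '1' is the derived state throughout.
I (derived state '1') is shared by Taxon E and Taxon M — a synapomorphy uniting that clade.
II (derived state '1') is unique to Taxon J (autapomorphy; uninformative for grouping).
III: derived state '1' in Taxon Z only — an autapomorphy, so it tells us nothing about relationships among taxa.
Only Taxon J and Taxon Z show the derived state '1' for IV, supporting them as a clade.
Most parsimonious ingroup topology: ((Taxon M,Taxon E),(Taxon J,Taxon Z)).
The clade {Taxon E, Taxon M} is supported by I: its derived state '1' occurs in exactly those taxa and in no other taxon (including the outgroup).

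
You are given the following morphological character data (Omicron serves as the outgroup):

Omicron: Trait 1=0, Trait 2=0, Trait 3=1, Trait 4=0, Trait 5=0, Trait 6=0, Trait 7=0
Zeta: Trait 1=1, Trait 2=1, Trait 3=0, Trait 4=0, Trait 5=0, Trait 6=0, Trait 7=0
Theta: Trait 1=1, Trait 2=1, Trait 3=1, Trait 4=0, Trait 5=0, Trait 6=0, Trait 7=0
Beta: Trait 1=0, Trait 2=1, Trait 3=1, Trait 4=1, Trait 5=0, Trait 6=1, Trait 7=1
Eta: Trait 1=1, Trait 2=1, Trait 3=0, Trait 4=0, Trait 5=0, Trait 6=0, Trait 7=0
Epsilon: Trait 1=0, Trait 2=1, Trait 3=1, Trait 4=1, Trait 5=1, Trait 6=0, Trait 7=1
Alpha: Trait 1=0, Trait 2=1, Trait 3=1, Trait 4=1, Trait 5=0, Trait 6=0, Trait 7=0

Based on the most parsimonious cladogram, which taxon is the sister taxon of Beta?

Epsilon

Character polarity is set by the outgroup: the derived state is whichever differs from the outgroup's state, so for Trait 3 the derived state is '0', and for the remaining characters it is '1'.
Trait 1: derived state '1' in Eta, Theta, and Zeta only — synapomorphy for {Eta, Theta, Zeta}.
Trait 2 (derived state '1') is shared by all ingroup taxa — unites the whole ingroup.
Trait 3: derived state '0' in Eta and Zeta only — synapomorphy for {Eta, Zeta}.
Trait 4: derived state '1' in Alpha, Beta, and Epsilon only — synapomorphy for {Alpha, Beta, Epsilon}.
Trait 5 (derived state '1') is unique to Epsilon (autapomorphy; uninformative for grouping).
Trait 6 (derived state '1') is unique to Beta (autapomorphy; uninformative for grouping).
Only Beta and Epsilon show the derived state '1' for Trait 7, supporting them as a clade.
Most parsimonious ingroup topology: (((Zeta,Eta),Theta),((Beta,Epsilon),Alpha)).
Beta and Epsilon form a cherry on this tree, so they are sister taxa.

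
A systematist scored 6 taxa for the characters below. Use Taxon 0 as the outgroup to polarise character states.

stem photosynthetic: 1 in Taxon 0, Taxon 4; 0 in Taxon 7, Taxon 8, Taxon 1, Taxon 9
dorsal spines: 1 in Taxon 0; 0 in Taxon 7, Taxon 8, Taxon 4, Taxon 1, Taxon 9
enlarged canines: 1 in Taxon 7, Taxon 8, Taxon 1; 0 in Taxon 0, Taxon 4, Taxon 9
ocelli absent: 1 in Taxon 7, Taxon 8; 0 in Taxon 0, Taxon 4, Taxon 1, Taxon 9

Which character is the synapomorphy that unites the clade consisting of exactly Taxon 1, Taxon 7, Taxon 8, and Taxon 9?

Character polarity is set by the outgroup: the derived state is whichever differs from the outgroup's state, so for stem photosynthetic, dorsal spines the derived state is '0', and for the remaining characters it is '1'.
Only Taxon 1, Taxon 7, Taxon 8, and Taxon 9 show the derived state '0' for stem photosynthetic, supporting them as a clade.
All ingroup taxa share the derived state '0' for dorsal spines; it defines the ingroup but does not resolve relationships within it.
enlarged canines (derived state '1') is shared by Taxon 1, Taxon 7, and Taxon 8 — a synapomorphy uniting that clade.
Only Taxon 7 and Taxon 8 show the derived state '1' for ocelli absent, supporting them as a clade.
Most parsimonious ingroup topology: ((((Taxon 8,Taxon 7),Taxon 1),Taxon 9),Taxon 4).
The clade {Taxon 1, Taxon 7, Taxon 8, Taxon 9} is supported by stem photosynthetic: its derived state '0' occurs in exactly those taxa and in no other taxon (including the outgroup).

stem photosynthetic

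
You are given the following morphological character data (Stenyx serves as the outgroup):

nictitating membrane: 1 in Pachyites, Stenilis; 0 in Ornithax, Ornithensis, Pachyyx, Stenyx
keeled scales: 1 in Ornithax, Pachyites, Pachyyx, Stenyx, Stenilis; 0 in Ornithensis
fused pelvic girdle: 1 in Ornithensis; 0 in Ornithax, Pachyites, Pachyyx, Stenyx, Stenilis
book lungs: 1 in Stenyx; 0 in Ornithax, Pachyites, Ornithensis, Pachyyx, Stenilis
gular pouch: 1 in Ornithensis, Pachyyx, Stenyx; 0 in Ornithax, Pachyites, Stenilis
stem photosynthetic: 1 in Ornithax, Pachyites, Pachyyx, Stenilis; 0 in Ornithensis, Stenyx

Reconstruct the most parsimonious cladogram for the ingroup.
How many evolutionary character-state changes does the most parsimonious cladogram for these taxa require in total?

6

Character polarity is set by the outgroup: the derived state is whichever differs from the outgroup's state, so for keeled scales, book lungs, gular pouch the derived state is '0', and for the remaining characters it is '1'.
Only Pachyites and Stenilis show the derived state '1' for nictitating membrane, supporting them as a clade.
keeled scales: derived state '0' in Ornithensis only — an autapomorphy, so it tells us nothing about relationships among taxa.
fused pelvic girdle (derived state '1') is unique to Ornithensis (autapomorphy; uninformative for grouping).
book lungs (derived state '0') is shared by all ingroup taxa — unites the whole ingroup.
gular pouch (derived state '0') is shared by Ornithax, Pachyites, and Stenilis — a synapomorphy uniting that clade.
stem photosynthetic: derived state '1' in Ornithax, Pachyites, Pachyyx, and Stenilis only — synapomorphy for {Ornithax, Pachyites, Pachyyx, Stenilis}.
Most parsimonious ingroup topology: ((((Stenilis,Pachyites),Ornithax),Pachyyx),Ornithensis).
Changes per character on this tree: nictitating membrane: 1; keeled scales: 1; fused pelvic girdle: 1; book lungs: 1; gular pouch: 1; stem photosynthetic: 1.
Total = 6.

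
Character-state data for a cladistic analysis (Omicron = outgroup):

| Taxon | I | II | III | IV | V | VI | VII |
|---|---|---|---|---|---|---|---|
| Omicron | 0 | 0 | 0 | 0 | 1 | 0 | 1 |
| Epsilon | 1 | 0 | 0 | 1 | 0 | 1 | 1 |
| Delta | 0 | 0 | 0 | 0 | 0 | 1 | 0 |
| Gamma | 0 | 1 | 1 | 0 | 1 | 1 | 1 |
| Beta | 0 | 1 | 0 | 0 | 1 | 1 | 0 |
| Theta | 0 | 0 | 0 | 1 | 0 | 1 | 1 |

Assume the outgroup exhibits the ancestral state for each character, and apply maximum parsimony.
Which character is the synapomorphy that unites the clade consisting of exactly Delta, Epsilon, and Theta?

V

Character polarity is set by the outgroup: the derived state is whichever differs from the outgroup's state, so for V, VII the derived state is '0', and for the remaining characters it is '1'.
I (derived state '1') is unique to Epsilon (autapomorphy; uninformative for grouping).
Only Beta and Gamma show the derived state '1' for II, supporting them as a clade.
III (derived state '1') is unique to Gamma (autapomorphy; uninformative for grouping).
IV (derived state '1') is shared by Epsilon and Theta — a synapomorphy uniting that clade.
Only Delta, Epsilon, and Theta show the derived state '0' for V, supporting them as a clade.
All ingroup taxa share the derived state '1' for VI; it defines the ingroup but does not resolve relationships within it.
VII groups Beta and Delta, which is incompatible with the clades supported by the remaining characters; treating it as convergent (homoplasy) costs fewer steps than any alternative tree.
Most parsimonious ingroup topology: (((Epsilon,Theta),Delta),(Gamma,Beta)).
The clade {Delta, Epsilon, Theta} is supported by V: its derived state '0' occurs in exactly those taxa and in no other taxon (including the outgroup).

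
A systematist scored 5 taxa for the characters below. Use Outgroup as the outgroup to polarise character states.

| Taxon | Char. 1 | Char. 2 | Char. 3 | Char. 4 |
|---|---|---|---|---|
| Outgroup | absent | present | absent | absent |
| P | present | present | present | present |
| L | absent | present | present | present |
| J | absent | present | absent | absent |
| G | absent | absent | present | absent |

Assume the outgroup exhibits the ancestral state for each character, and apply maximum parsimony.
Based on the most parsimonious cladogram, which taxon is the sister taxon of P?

L

Character polarity is set by the outgroup: the derived state is whichever differs from the outgroup's state, so for Char. 2 the derived state is 'absent', and for the remaining characters it is 'present'.
Char. 1: derived state 'present' in P only — an autapomorphy, so it tells us nothing about relationships among taxa.
Char. 2 (derived state 'absent') is unique to G (autapomorphy; uninformative for grouping).
Char. 3: derived state 'present' in G, L, and P only — synapomorphy for {G, L, P}.
Char. 4 (derived state 'present') is shared by L and P — a synapomorphy uniting that clade.
Most parsimonious ingroup topology: (((L,P),G),J).
P and L form a cherry on this tree, so they are sister taxa.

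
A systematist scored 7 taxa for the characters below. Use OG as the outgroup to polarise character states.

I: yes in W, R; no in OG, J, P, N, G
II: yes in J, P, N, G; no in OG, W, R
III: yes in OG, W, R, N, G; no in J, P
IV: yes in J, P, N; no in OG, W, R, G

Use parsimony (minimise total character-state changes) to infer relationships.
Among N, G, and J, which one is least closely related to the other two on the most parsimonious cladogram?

G

Character polarity is set by the outgroup: the derived state is whichever differs from the outgroup's state, so for III the derived state is 'no', and for the remaining characters it is 'yes'.
Only R and W show the derived state 'yes' for I, supporting them as a clade.
Only G, J, N, and P show the derived state 'yes' for II, supporting them as a clade.
III (derived state 'no') is shared by J and P — a synapomorphy uniting that clade.
Only J, N, and P show the derived state 'yes' for IV, supporting them as a clade.
Most parsimonious ingroup topology: ((W,R),(((J,P),N),G)).
J and N share a more recent common ancestor with each other than either does with G, so G is the least closely related of the three.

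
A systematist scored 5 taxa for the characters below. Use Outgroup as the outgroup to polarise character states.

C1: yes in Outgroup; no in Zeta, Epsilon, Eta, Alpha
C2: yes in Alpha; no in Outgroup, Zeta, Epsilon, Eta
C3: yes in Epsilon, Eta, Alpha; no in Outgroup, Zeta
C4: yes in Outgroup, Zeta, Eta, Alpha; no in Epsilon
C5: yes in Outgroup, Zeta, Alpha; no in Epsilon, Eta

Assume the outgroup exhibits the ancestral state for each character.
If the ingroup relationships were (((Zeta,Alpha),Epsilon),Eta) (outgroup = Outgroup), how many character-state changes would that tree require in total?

7

Map each character onto (((Zeta,Alpha),Epsilon),Eta) (rooted by Outgroup) and count the minimum state changes it requires (Fitch parsimony):
C1: 1; C2: 1; C3: 2; C4: 1; C5: 2.
Total tree length = 7.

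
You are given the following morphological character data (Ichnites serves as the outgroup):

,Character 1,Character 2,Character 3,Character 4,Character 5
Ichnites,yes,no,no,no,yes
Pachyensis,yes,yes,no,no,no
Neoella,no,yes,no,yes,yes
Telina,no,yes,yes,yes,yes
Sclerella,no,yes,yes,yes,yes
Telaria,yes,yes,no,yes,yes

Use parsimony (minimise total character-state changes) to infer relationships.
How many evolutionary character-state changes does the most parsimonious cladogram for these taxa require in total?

Character polarity is set by the outgroup: the derived state is whichever differs from the outgroup's state, so for Character 1, Character 5 the derived state is 'no', and for the remaining characters it is 'yes'.
Character 1 (derived state 'no') is shared by Neoella, Sclerella, and Telina — a synapomorphy uniting that clade.
All ingroup taxa share the derived state 'yes' for Character 2; it defines the ingroup but does not resolve relationships within it.
Character 3: derived state 'yes' in Sclerella and Telina only — synapomorphy for {Sclerella, Telina}.
Character 4: derived state 'yes' in Neoella, Sclerella, Telaria, and Telina only — synapomorphy for {Neoella, Sclerella, Telaria, Telina}.
Character 5: derived state 'no' in Pachyensis only — an autapomorphy, so it tells us nothing about relationships among taxa.
Most parsimonious ingroup topology: (Pachyensis,(((Telina,Sclerella),Neoella),Telaria)).
Changes per character on this tree: Character 1: 1; Character 2: 1; Character 3: 1; Character 4: 1; Character 5: 1.
Total = 5.

5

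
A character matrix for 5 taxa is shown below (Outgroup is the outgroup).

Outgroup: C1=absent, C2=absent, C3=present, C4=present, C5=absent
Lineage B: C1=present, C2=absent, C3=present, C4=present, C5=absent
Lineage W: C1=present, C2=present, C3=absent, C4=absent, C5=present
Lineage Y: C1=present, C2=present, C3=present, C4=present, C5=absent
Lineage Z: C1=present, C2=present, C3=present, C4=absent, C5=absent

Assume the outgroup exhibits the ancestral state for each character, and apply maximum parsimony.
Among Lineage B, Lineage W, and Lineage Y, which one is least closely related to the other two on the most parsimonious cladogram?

Character polarity is set by the outgroup: the derived state is whichever differs from the outgroup's state, so for C3, C4 the derived state is 'absent', and for the remaining characters it is 'present'.
All ingroup taxa share the derived state 'present' for C1; it defines the ingroup but does not resolve relationships within it.
C2 (derived state 'present') is shared by Lineage W, Lineage Y, and Lineage Z — a synapomorphy uniting that clade.
C3 (derived state 'absent') is unique to Lineage W (autapomorphy; uninformative for grouping).
C4 (derived state 'absent') is shared by Lineage W and Lineage Z — a synapomorphy uniting that clade.
C5 (derived state 'present') is unique to Lineage W (autapomorphy; uninformative for grouping).
Most parsimonious ingroup topology: (Lineage B,((Lineage W,Lineage Z),Lineage Y)).
Lineage W and Lineage Y share a more recent common ancestor with each other than either does with Lineage B, so Lineage B is the least closely related of the three.

Lineage B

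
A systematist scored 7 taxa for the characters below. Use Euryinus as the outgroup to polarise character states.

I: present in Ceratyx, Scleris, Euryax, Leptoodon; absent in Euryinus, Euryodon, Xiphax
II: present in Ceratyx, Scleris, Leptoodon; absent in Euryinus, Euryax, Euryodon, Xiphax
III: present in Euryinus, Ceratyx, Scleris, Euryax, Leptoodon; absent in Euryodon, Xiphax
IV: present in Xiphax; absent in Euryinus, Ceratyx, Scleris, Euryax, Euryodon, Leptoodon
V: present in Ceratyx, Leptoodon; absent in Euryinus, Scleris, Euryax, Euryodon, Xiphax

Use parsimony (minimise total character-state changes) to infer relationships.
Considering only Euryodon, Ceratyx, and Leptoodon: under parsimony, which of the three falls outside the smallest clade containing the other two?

Euryodon

Character polarity is set by the outgroup: the derived state is whichever differs from the outgroup's state, so for III the derived state is 'absent', and for the remaining characters it is 'present'.
Only Ceratyx, Euryax, Leptoodon, and Scleris show the derived state 'present' for I, supporting them as a clade.
II: derived state 'present' in Ceratyx, Leptoodon, and Scleris only — synapomorphy for {Ceratyx, Leptoodon, Scleris}.
III: derived state 'absent' in Euryodon and Xiphax only — synapomorphy for {Euryodon, Xiphax}.
IV (derived state 'present') is unique to Xiphax (autapomorphy; uninformative for grouping).
V: derived state 'present' in Ceratyx and Leptoodon only — synapomorphy for {Ceratyx, Leptoodon}.
Most parsimonious ingroup topology: ((((Ceratyx,Leptoodon),Scleris),Euryax),(Euryodon,Xiphax)).
Leptoodon and Ceratyx share a more recent common ancestor with each other than either does with Euryodon, so Euryodon is the least closely related of the three.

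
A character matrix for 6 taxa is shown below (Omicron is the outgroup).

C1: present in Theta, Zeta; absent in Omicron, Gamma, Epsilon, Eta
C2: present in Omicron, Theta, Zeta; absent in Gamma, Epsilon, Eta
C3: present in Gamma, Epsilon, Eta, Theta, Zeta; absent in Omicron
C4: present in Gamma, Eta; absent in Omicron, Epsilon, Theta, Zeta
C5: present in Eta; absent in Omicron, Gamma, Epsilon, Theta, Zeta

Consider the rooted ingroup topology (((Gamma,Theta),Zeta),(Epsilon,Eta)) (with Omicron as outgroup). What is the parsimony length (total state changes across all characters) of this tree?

Map each character onto (((Gamma,Theta),Zeta),(Epsilon,Eta)) (rooted by Omicron) and count the minimum state changes it requires (Fitch parsimony):
C1: 2; C2: 2; C3: 1; C4: 2; C5: 1.
Total tree length = 8.

8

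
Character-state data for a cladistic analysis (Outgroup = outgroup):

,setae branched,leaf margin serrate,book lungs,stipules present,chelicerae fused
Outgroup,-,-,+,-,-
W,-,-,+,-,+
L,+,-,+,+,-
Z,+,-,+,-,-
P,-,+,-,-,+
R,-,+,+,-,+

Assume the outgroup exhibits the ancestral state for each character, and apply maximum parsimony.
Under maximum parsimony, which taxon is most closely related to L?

Z

Character polarity is set by the outgroup: the derived state is whichever differs from the outgroup's state, so for book lungs the derived state is '-', and for the remaining characters it is '+'.
setae branched: derived state '+' in L and Z only — synapomorphy for {L, Z}.
leaf margin serrate (derived state '+') is shared by P and R — a synapomorphy uniting that clade.
book lungs: derived state '-' in P only — an autapomorphy, so it tells us nothing about relationships among taxa.
stipules present (derived state '+') is unique to L (autapomorphy; uninformative for grouping).
Only P, R, and W show the derived state '+' for chelicerae fused, supporting them as a clade.
Most parsimonious ingroup topology: ((W,(P,R)),(L,Z)).
L and Z form a cherry on this tree, so they are sister taxa.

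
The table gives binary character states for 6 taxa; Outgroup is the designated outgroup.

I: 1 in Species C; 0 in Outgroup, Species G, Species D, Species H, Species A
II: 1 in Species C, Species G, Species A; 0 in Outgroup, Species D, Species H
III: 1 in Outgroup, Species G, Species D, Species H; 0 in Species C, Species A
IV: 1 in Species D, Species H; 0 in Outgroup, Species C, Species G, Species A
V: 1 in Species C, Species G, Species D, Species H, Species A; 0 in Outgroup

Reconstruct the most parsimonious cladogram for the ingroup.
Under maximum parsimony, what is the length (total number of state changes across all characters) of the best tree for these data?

5

Character polarity is set by the outgroup: the derived state is whichever differs from the outgroup's state, so for III the derived state is '0', and for the remaining characters it is '1'.
I (derived state '1') is unique to Species C (autapomorphy; uninformative for grouping).
II: derived state '1' in Species A, Species C, and Species G only — synapomorphy for {Species A, Species C, Species G}.
Only Species A and Species C show the derived state '0' for III, supporting them as a clade.
IV (derived state '1') is shared by Species D and Species H — a synapomorphy uniting that clade.
V (derived state '1') is shared by all ingroup taxa — unites the whole ingroup.
Most parsimonious ingroup topology: (((Species C,Species A),Species G),(Species D,Species H)).
Changes per character on this tree: I: 1; II: 1; III: 1; IV: 1; V: 1.
Total = 5.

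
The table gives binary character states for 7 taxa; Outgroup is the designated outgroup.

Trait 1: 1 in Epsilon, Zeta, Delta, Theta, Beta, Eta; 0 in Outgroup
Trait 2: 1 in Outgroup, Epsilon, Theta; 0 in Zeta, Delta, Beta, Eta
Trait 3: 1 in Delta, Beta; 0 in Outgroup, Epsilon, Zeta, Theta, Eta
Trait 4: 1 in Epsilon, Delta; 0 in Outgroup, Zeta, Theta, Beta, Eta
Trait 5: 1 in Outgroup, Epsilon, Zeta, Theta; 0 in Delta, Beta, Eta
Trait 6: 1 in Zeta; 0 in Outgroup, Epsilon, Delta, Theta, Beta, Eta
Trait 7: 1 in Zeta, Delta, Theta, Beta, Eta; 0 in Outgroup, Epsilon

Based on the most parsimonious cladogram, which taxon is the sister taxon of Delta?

Beta

Character polarity is set by the outgroup: the derived state is whichever differs from the outgroup's state, so for Trait 2, Trait 5 the derived state is '0', and for the remaining characters it is '1'.
Trait 1 (derived state '1') is shared by all ingroup taxa — unites the whole ingroup.
Trait 2: derived state '0' in Beta, Delta, Eta, and Zeta only — synapomorphy for {Beta, Delta, Eta, Zeta}.
Trait 3: derived state '1' in Beta and Delta only — synapomorphy for {Beta, Delta}.
Trait 4 (state '1') occurs in Delta and Epsilon but conflicts with the nesting implied by the other characters — most parsimoniously interpreted as homoplasy.
Trait 5 (derived state '0') is shared by Beta, Delta, and Eta — a synapomorphy uniting that clade.
Trait 6: derived state '1' in Zeta only — an autapomorphy, so it tells us nothing about relationships among taxa.
Trait 7 (derived state '1') is shared by Beta, Delta, Eta, Theta, and Zeta — a synapomorphy uniting that clade.
Most parsimonious ingroup topology: (Epsilon,((Zeta,((Delta,Beta),Eta)),Theta)).
Delta and Beta form a cherry on this tree, so they are sister taxa.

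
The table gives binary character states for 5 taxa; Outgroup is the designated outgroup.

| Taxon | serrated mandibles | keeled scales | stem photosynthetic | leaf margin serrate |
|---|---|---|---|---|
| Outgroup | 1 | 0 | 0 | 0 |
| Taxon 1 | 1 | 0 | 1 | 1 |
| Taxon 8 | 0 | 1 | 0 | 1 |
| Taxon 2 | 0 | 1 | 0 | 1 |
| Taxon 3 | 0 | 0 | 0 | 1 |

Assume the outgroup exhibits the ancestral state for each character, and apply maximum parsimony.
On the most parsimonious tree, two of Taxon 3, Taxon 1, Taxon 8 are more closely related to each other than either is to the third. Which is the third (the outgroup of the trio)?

Character polarity is set by the outgroup: the derived state is whichever differs from the outgroup's state, so for serrated mandibles the derived state is '0', and for the remaining characters it is '1'.
serrated mandibles (derived state '0') is shared by Taxon 2, Taxon 3, and Taxon 8 — a synapomorphy uniting that clade.
keeled scales (derived state '1') is shared by Taxon 2 and Taxon 8 — a synapomorphy uniting that clade.
stem photosynthetic: derived state '1' in Taxon 1 only — an autapomorphy, so it tells us nothing about relationships among taxa.
All ingroup taxa share the derived state '1' for leaf margin serrate; it defines the ingroup but does not resolve relationships within it.
Most parsimonious ingroup topology: (Taxon 1,((Taxon 8,Taxon 2),Taxon 3)).
Taxon 8 and Taxon 3 share a more recent common ancestor with each other than either does with Taxon 1, so Taxon 1 is the least closely related of the three.

Taxon 1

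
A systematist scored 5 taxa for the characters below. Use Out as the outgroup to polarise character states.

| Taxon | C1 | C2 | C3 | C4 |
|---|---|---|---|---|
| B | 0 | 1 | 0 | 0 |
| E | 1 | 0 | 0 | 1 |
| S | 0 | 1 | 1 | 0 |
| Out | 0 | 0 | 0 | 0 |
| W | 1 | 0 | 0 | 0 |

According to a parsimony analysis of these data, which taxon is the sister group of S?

The outgroup has state '0' for every character, so '1' is the derived state throughout.
Only E and W show the derived state '1' for C1, supporting them as a clade.
Only B and S show the derived state '1' for C2, supporting them as a clade.
C3: derived state '1' in S only — an autapomorphy, so it tells us nothing about relationships among taxa.
C4: derived state '1' in E only — an autapomorphy, so it tells us nothing about relationships among taxa.
Most parsimonious ingroup topology: ((S,B),(E,W)).
S and B form a cherry on this tree, so they are sister taxa.

B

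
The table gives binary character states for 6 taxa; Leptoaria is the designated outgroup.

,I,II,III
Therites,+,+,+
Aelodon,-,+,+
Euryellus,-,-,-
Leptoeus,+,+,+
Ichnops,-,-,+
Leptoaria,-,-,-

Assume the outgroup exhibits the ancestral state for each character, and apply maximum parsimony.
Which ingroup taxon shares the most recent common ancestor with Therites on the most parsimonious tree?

The outgroup has state '-' for every character, so '+' is the derived state throughout.
I (derived state '+') is shared by Leptoeus and Therites — a synapomorphy uniting that clade.
II: derived state '+' in Aelodon, Leptoeus, and Therites only — synapomorphy for {Aelodon, Leptoeus, Therites}.
III: derived state '+' in Aelodon, Ichnops, Leptoeus, and Therites only — synapomorphy for {Aelodon, Ichnops, Leptoeus, Therites}.
Most parsimonious ingroup topology: (Euryellus,((Aelodon,(Leptoeus,Therites)),Ichnops)).
Therites and Leptoeus form a cherry on this tree, so they are sister taxa.

Leptoeus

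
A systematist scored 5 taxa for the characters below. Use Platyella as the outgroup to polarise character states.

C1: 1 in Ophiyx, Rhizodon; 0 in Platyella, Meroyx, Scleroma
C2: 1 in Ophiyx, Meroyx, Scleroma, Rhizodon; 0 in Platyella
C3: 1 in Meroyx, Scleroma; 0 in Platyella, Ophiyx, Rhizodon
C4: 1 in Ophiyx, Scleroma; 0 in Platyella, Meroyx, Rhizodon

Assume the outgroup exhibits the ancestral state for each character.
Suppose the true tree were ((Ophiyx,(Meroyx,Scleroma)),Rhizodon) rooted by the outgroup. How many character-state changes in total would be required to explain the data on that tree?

Map each character onto ((Ophiyx,(Meroyx,Scleroma)),Rhizodon) (rooted by Platyella) and count the minimum state changes it requires (Fitch parsimony):
C1: 2; C2: 1; C3: 1; C4: 2.
Total tree length = 6.

6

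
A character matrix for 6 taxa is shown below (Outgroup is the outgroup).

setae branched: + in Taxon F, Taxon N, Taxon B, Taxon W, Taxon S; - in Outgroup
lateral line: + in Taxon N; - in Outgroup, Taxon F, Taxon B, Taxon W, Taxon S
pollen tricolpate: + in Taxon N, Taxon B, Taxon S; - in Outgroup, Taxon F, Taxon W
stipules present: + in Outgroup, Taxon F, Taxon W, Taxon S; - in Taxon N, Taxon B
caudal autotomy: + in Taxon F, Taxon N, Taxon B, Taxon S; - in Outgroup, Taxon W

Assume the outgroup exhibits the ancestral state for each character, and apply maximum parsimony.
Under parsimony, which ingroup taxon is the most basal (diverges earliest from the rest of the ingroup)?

Taxon W

Character polarity is set by the outgroup: the derived state is whichever differs from the outgroup's state, so for stipules present the derived state is '-', and for the remaining characters it is '+'.
setae branched (derived state '+') is shared by all ingroup taxa — unites the whole ingroup.
lateral line (derived state '+') is unique to Taxon N (autapomorphy; uninformative for grouping).
pollen tricolpate (derived state '+') is shared by Taxon B, Taxon N, and Taxon S — a synapomorphy uniting that clade.
stipules present: derived state '-' in Taxon B and Taxon N only — synapomorphy for {Taxon B, Taxon N}.
caudal autotomy (derived state '+') is shared by Taxon B, Taxon F, Taxon N, and Taxon S — a synapomorphy uniting that clade.
Most parsimonious ingroup topology: ((Taxon F,((Taxon N,Taxon B),Taxon S)),Taxon W).
Taxon W is sister to the clade containing all other ingroup taxa, so it is the earliest-diverging (most basal) ingroup lineage.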